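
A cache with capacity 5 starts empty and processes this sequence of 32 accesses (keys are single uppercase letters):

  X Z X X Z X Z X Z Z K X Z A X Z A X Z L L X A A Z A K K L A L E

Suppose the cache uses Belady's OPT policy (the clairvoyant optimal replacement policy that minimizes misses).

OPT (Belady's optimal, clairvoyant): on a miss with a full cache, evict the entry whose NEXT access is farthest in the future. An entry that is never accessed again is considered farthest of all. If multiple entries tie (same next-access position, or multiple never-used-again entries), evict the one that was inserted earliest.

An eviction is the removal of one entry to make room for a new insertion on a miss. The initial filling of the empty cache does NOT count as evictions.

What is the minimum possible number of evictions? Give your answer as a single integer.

Answer: 1

Derivation:
OPT (Belady) simulation (capacity=5):
  1. access X: MISS. Cache: [X]
  2. access Z: MISS. Cache: [X Z]
  3. access X: HIT. Next use of X: step 4. Cache: [X Z]
  4. access X: HIT. Next use of X: step 6. Cache: [X Z]
  5. access Z: HIT. Next use of Z: step 7. Cache: [X Z]
  6. access X: HIT. Next use of X: step 8. Cache: [X Z]
  7. access Z: HIT. Next use of Z: step 9. Cache: [X Z]
  8. access X: HIT. Next use of X: step 12. Cache: [X Z]
  9. access Z: HIT. Next use of Z: step 10. Cache: [X Z]
  10. access Z: HIT. Next use of Z: step 13. Cache: [X Z]
  11. access K: MISS. Cache: [X Z K]
  12. access X: HIT. Next use of X: step 15. Cache: [X Z K]
  13. access Z: HIT. Next use of Z: step 16. Cache: [X Z K]
  14. access A: MISS. Cache: [X Z K A]
  15. access X: HIT. Next use of X: step 18. Cache: [X Z K A]
  16. access Z: HIT. Next use of Z: step 19. Cache: [X Z K A]
  17. access A: HIT. Next use of A: step 23. Cache: [X Z K A]
  18. access X: HIT. Next use of X: step 22. Cache: [X Z K A]
  19. access Z: HIT. Next use of Z: step 25. Cache: [X Z K A]
  20. access L: MISS. Cache: [X Z K A L]
  21. access L: HIT. Next use of L: step 29. Cache: [X Z K A L]
  22. access X: HIT. Next use of X: never. Cache: [X Z K A L]
  23. access A: HIT. Next use of A: step 24. Cache: [X Z K A L]
  24. access A: HIT. Next use of A: step 26. Cache: [X Z K A L]
  25. access Z: HIT. Next use of Z: never. Cache: [X Z K A L]
  26. access A: HIT. Next use of A: step 30. Cache: [X Z K A L]
  27. access K: HIT. Next use of K: step 28. Cache: [X Z K A L]
  28. access K: HIT. Next use of K: never. Cache: [X Z K A L]
  29. access L: HIT. Next use of L: step 31. Cache: [X Z K A L]
  30. access A: HIT. Next use of A: never. Cache: [X Z K A L]
  31. access L: HIT. Next use of L: never. Cache: [X Z K A L]
  32. access E: MISS, evict X (next use: never). Cache: [Z K A L E]
Total: 26 hits, 6 misses, 1 evictions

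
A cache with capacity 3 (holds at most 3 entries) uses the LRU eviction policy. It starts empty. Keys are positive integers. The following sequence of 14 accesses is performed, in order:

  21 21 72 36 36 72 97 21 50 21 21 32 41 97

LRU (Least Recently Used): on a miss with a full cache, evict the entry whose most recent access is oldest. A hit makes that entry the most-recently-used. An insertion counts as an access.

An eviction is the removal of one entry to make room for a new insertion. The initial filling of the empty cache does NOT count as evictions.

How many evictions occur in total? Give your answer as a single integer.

Answer: 6

Derivation:
LRU simulation (capacity=3):
  1. access 21: MISS. Cache (LRU->MRU): [21]
  2. access 21: HIT. Cache (LRU->MRU): [21]
  3. access 72: MISS. Cache (LRU->MRU): [21 72]
  4. access 36: MISS. Cache (LRU->MRU): [21 72 36]
  5. access 36: HIT. Cache (LRU->MRU): [21 72 36]
  6. access 72: HIT. Cache (LRU->MRU): [21 36 72]
  7. access 97: MISS, evict 21. Cache (LRU->MRU): [36 72 97]
  8. access 21: MISS, evict 36. Cache (LRU->MRU): [72 97 21]
  9. access 50: MISS, evict 72. Cache (LRU->MRU): [97 21 50]
  10. access 21: HIT. Cache (LRU->MRU): [97 50 21]
  11. access 21: HIT. Cache (LRU->MRU): [97 50 21]
  12. access 32: MISS, evict 97. Cache (LRU->MRU): [50 21 32]
  13. access 41: MISS, evict 50. Cache (LRU->MRU): [21 32 41]
  14. access 97: MISS, evict 21. Cache (LRU->MRU): [32 41 97]
Total: 5 hits, 9 misses, 6 evictions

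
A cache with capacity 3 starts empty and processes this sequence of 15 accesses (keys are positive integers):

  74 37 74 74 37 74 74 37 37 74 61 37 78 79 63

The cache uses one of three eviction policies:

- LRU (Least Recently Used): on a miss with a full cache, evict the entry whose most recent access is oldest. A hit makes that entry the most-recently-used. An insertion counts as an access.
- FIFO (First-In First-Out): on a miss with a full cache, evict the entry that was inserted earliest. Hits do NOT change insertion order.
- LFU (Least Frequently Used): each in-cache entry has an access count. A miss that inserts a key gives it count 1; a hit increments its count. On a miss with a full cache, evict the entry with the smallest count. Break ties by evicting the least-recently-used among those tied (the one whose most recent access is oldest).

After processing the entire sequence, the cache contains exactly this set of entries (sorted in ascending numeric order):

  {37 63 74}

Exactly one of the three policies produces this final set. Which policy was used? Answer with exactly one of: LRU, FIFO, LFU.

Answer: LFU

Derivation:
Simulating under each policy and comparing final sets:
  LRU: final set = {63 78 79} -> differs
  FIFO: final set = {63 78 79} -> differs
  LFU: final set = {37 63 74} -> MATCHES target
Only LFU produces the target set.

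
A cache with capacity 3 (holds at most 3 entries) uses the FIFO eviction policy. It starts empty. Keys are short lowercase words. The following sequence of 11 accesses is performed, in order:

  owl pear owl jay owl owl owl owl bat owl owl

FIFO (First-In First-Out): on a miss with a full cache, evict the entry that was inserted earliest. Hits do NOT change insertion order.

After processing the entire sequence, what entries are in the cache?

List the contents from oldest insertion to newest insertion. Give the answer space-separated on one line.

Answer: jay bat owl

Derivation:
FIFO simulation (capacity=3):
  1. access owl: MISS. Cache (old->new): [owl]
  2. access pear: MISS. Cache (old->new): [owl pear]
  3. access owl: HIT. Cache (old->new): [owl pear]
  4. access jay: MISS. Cache (old->new): [owl pear jay]
  5. access owl: HIT. Cache (old->new): [owl pear jay]
  6. access owl: HIT. Cache (old->new): [owl pear jay]
  7. access owl: HIT. Cache (old->new): [owl pear jay]
  8. access owl: HIT. Cache (old->new): [owl pear jay]
  9. access bat: MISS, evict owl. Cache (old->new): [pear jay bat]
  10. access owl: MISS, evict pear. Cache (old->new): [jay bat owl]
  11. access owl: HIT. Cache (old->new): [jay bat owl]
Total: 6 hits, 5 misses, 2 evictions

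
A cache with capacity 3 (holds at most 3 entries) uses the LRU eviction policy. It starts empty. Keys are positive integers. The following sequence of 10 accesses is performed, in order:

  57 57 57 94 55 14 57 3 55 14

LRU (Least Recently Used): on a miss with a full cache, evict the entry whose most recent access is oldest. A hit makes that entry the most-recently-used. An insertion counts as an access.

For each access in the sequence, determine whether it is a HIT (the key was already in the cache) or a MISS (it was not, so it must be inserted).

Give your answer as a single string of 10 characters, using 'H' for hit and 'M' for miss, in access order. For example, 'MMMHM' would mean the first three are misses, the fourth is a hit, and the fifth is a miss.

Answer: MHHMMMMMMM

Derivation:
LRU simulation (capacity=3):
  1. access 57: MISS. Cache (LRU->MRU): [57]
  2. access 57: HIT. Cache (LRU->MRU): [57]
  3. access 57: HIT. Cache (LRU->MRU): [57]
  4. access 94: MISS. Cache (LRU->MRU): [57 94]
  5. access 55: MISS. Cache (LRU->MRU): [57 94 55]
  6. access 14: MISS, evict 57. Cache (LRU->MRU): [94 55 14]
  7. access 57: MISS, evict 94. Cache (LRU->MRU): [55 14 57]
  8. access 3: MISS, evict 55. Cache (LRU->MRU): [14 57 3]
  9. access 55: MISS, evict 14. Cache (LRU->MRU): [57 3 55]
  10. access 14: MISS, evict 57. Cache (LRU->MRU): [3 55 14]
Total: 2 hits, 8 misses, 5 evictions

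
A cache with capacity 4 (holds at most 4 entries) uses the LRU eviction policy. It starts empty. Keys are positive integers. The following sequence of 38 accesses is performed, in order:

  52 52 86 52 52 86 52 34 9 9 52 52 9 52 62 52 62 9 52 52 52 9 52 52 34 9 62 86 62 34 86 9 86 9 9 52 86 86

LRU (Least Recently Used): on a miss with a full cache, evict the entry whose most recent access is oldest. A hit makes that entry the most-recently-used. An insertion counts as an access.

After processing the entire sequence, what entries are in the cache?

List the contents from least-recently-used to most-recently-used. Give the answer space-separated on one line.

Answer: 34 9 52 86

Derivation:
LRU simulation (capacity=4):
  1. access 52: MISS. Cache (LRU->MRU): [52]
  2. access 52: HIT. Cache (LRU->MRU): [52]
  3. access 86: MISS. Cache (LRU->MRU): [52 86]
  4. access 52: HIT. Cache (LRU->MRU): [86 52]
  5. access 52: HIT. Cache (LRU->MRU): [86 52]
  6. access 86: HIT. Cache (LRU->MRU): [52 86]
  7. access 52: HIT. Cache (LRU->MRU): [86 52]
  8. access 34: MISS. Cache (LRU->MRU): [86 52 34]
  9. access 9: MISS. Cache (LRU->MRU): [86 52 34 9]
  10. access 9: HIT. Cache (LRU->MRU): [86 52 34 9]
  11. access 52: HIT. Cache (LRU->MRU): [86 34 9 52]
  12. access 52: HIT. Cache (LRU->MRU): [86 34 9 52]
  13. access 9: HIT. Cache (LRU->MRU): [86 34 52 9]
  14. access 52: HIT. Cache (LRU->MRU): [86 34 9 52]
  15. access 62: MISS, evict 86. Cache (LRU->MRU): [34 9 52 62]
  16. access 52: HIT. Cache (LRU->MRU): [34 9 62 52]
  17. access 62: HIT. Cache (LRU->MRU): [34 9 52 62]
  18. access 9: HIT. Cache (LRU->MRU): [34 52 62 9]
  19. access 52: HIT. Cache (LRU->MRU): [34 62 9 52]
  20. access 52: HIT. Cache (LRU->MRU): [34 62 9 52]
  21. access 52: HIT. Cache (LRU->MRU): [34 62 9 52]
  22. access 9: HIT. Cache (LRU->MRU): [34 62 52 9]
  23. access 52: HIT. Cache (LRU->MRU): [34 62 9 52]
  24. access 52: HIT. Cache (LRU->MRU): [34 62 9 52]
  25. access 34: HIT. Cache (LRU->MRU): [62 9 52 34]
  26. access 9: HIT. Cache (LRU->MRU): [62 52 34 9]
  27. access 62: HIT. Cache (LRU->MRU): [52 34 9 62]
  28. access 86: MISS, evict 52. Cache (LRU->MRU): [34 9 62 86]
  29. access 62: HIT. Cache (LRU->MRU): [34 9 86 62]
  30. access 34: HIT. Cache (LRU->MRU): [9 86 62 34]
  31. access 86: HIT. Cache (LRU->MRU): [9 62 34 86]
  32. access 9: HIT. Cache (LRU->MRU): [62 34 86 9]
  33. access 86: HIT. Cache (LRU->MRU): [62 34 9 86]
  34. access 9: HIT. Cache (LRU->MRU): [62 34 86 9]
  35. access 9: HIT. Cache (LRU->MRU): [62 34 86 9]
  36. access 52: MISS, evict 62. Cache (LRU->MRU): [34 86 9 52]
  37. access 86: HIT. Cache (LRU->MRU): [34 9 52 86]
  38. access 86: HIT. Cache (LRU->MRU): [34 9 52 86]
Total: 31 hits, 7 misses, 3 evictions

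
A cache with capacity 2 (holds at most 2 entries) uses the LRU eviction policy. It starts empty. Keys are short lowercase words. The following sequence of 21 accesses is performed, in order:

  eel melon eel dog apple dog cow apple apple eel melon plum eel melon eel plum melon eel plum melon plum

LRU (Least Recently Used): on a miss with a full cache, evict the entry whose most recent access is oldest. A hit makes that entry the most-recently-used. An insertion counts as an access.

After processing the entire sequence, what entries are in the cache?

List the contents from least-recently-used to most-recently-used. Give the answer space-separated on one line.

LRU simulation (capacity=2):
  1. access eel: MISS. Cache (LRU->MRU): [eel]
  2. access melon: MISS. Cache (LRU->MRU): [eel melon]
  3. access eel: HIT. Cache (LRU->MRU): [melon eel]
  4. access dog: MISS, evict melon. Cache (LRU->MRU): [eel dog]
  5. access apple: MISS, evict eel. Cache (LRU->MRU): [dog apple]
  6. access dog: HIT. Cache (LRU->MRU): [apple dog]
  7. access cow: MISS, evict apple. Cache (LRU->MRU): [dog cow]
  8. access apple: MISS, evict dog. Cache (LRU->MRU): [cow apple]
  9. access apple: HIT. Cache (LRU->MRU): [cow apple]
  10. access eel: MISS, evict cow. Cache (LRU->MRU): [apple eel]
  11. access melon: MISS, evict apple. Cache (LRU->MRU): [eel melon]
  12. access plum: MISS, evict eel. Cache (LRU->MRU): [melon plum]
  13. access eel: MISS, evict melon. Cache (LRU->MRU): [plum eel]
  14. access melon: MISS, evict plum. Cache (LRU->MRU): [eel melon]
  15. access eel: HIT. Cache (LRU->MRU): [melon eel]
  16. access plum: MISS, evict melon. Cache (LRU->MRU): [eel plum]
  17. access melon: MISS, evict eel. Cache (LRU->MRU): [plum melon]
  18. access eel: MISS, evict plum. Cache (LRU->MRU): [melon eel]
  19. access plum: MISS, evict melon. Cache (LRU->MRU): [eel plum]
  20. access melon: MISS, evict eel. Cache (LRU->MRU): [plum melon]
  21. access plum: HIT. Cache (LRU->MRU): [melon plum]
Total: 5 hits, 16 misses, 14 evictions

Answer: melon plum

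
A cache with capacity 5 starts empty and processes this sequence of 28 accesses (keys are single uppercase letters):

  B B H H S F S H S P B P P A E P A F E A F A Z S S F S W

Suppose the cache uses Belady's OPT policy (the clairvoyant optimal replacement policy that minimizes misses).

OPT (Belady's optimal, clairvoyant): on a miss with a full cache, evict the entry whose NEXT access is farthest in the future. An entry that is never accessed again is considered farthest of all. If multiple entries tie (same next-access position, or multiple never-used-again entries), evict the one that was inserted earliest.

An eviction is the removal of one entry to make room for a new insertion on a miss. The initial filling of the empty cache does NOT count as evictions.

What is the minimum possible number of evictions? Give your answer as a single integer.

OPT (Belady) simulation (capacity=5):
  1. access B: MISS. Cache: [B]
  2. access B: HIT. Next use of B: step 11. Cache: [B]
  3. access H: MISS. Cache: [B H]
  4. access H: HIT. Next use of H: step 8. Cache: [B H]
  5. access S: MISS. Cache: [B H S]
  6. access F: MISS. Cache: [B H S F]
  7. access S: HIT. Next use of S: step 9. Cache: [B H S F]
  8. access H: HIT. Next use of H: never. Cache: [B H S F]
  9. access S: HIT. Next use of S: step 24. Cache: [B H S F]
  10. access P: MISS. Cache: [B H S F P]
  11. access B: HIT. Next use of B: never. Cache: [B H S F P]
  12. access P: HIT. Next use of P: step 13. Cache: [B H S F P]
  13. access P: HIT. Next use of P: step 16. Cache: [B H S F P]
  14. access A: MISS, evict B (next use: never). Cache: [H S F P A]
  15. access E: MISS, evict H (next use: never). Cache: [S F P A E]
  16. access P: HIT. Next use of P: never. Cache: [S F P A E]
  17. access A: HIT. Next use of A: step 20. Cache: [S F P A E]
  18. access F: HIT. Next use of F: step 21. Cache: [S F P A E]
  19. access E: HIT. Next use of E: never. Cache: [S F P A E]
  20. access A: HIT. Next use of A: step 22. Cache: [S F P A E]
  21. access F: HIT. Next use of F: step 26. Cache: [S F P A E]
  22. access A: HIT. Next use of A: never. Cache: [S F P A E]
  23. access Z: MISS, evict P (next use: never). Cache: [S F A E Z]
  24. access S: HIT. Next use of S: step 25. Cache: [S F A E Z]
  25. access S: HIT. Next use of S: step 27. Cache: [S F A E Z]
  26. access F: HIT. Next use of F: never. Cache: [S F A E Z]
  27. access S: HIT. Next use of S: never. Cache: [S F A E Z]
  28. access W: MISS, evict S (next use: never). Cache: [F A E Z W]
Total: 19 hits, 9 misses, 4 evictions

Answer: 4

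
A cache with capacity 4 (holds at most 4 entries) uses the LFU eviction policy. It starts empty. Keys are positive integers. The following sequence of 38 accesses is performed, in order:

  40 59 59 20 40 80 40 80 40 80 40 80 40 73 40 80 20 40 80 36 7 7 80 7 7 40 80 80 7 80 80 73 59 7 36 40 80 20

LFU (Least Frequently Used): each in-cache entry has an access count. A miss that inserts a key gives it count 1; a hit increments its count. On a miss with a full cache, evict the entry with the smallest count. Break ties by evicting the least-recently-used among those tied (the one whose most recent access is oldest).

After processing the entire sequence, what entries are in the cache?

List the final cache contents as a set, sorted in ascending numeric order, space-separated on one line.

LFU simulation (capacity=4):
  1. access 40: MISS. Cache: [40(c=1)]
  2. access 59: MISS. Cache: [40(c=1) 59(c=1)]
  3. access 59: HIT, count now 2. Cache: [40(c=1) 59(c=2)]
  4. access 20: MISS. Cache: [40(c=1) 20(c=1) 59(c=2)]
  5. access 40: HIT, count now 2. Cache: [20(c=1) 59(c=2) 40(c=2)]
  6. access 80: MISS. Cache: [20(c=1) 80(c=1) 59(c=2) 40(c=2)]
  7. access 40: HIT, count now 3. Cache: [20(c=1) 80(c=1) 59(c=2) 40(c=3)]
  8. access 80: HIT, count now 2. Cache: [20(c=1) 59(c=2) 80(c=2) 40(c=3)]
  9. access 40: HIT, count now 4. Cache: [20(c=1) 59(c=2) 80(c=2) 40(c=4)]
  10. access 80: HIT, count now 3. Cache: [20(c=1) 59(c=2) 80(c=3) 40(c=4)]
  11. access 40: HIT, count now 5. Cache: [20(c=1) 59(c=2) 80(c=3) 40(c=5)]
  12. access 80: HIT, count now 4. Cache: [20(c=1) 59(c=2) 80(c=4) 40(c=5)]
  13. access 40: HIT, count now 6. Cache: [20(c=1) 59(c=2) 80(c=4) 40(c=6)]
  14. access 73: MISS, evict 20(c=1). Cache: [73(c=1) 59(c=2) 80(c=4) 40(c=6)]
  15. access 40: HIT, count now 7. Cache: [73(c=1) 59(c=2) 80(c=4) 40(c=7)]
  16. access 80: HIT, count now 5. Cache: [73(c=1) 59(c=2) 80(c=5) 40(c=7)]
  17. access 20: MISS, evict 73(c=1). Cache: [20(c=1) 59(c=2) 80(c=5) 40(c=7)]
  18. access 40: HIT, count now 8. Cache: [20(c=1) 59(c=2) 80(c=5) 40(c=8)]
  19. access 80: HIT, count now 6. Cache: [20(c=1) 59(c=2) 80(c=6) 40(c=8)]
  20. access 36: MISS, evict 20(c=1). Cache: [36(c=1) 59(c=2) 80(c=6) 40(c=8)]
  21. access 7: MISS, evict 36(c=1). Cache: [7(c=1) 59(c=2) 80(c=6) 40(c=8)]
  22. access 7: HIT, count now 2. Cache: [59(c=2) 7(c=2) 80(c=6) 40(c=8)]
  23. access 80: HIT, count now 7. Cache: [59(c=2) 7(c=2) 80(c=7) 40(c=8)]
  24. access 7: HIT, count now 3. Cache: [59(c=2) 7(c=3) 80(c=7) 40(c=8)]
  25. access 7: HIT, count now 4. Cache: [59(c=2) 7(c=4) 80(c=7) 40(c=8)]
  26. access 40: HIT, count now 9. Cache: [59(c=2) 7(c=4) 80(c=7) 40(c=9)]
  27. access 80: HIT, count now 8. Cache: [59(c=2) 7(c=4) 80(c=8) 40(c=9)]
  28. access 80: HIT, count now 9. Cache: [59(c=2) 7(c=4) 40(c=9) 80(c=9)]
  29. access 7: HIT, count now 5. Cache: [59(c=2) 7(c=5) 40(c=9) 80(c=9)]
  30. access 80: HIT, count now 10. Cache: [59(c=2) 7(c=5) 40(c=9) 80(c=10)]
  31. access 80: HIT, count now 11. Cache: [59(c=2) 7(c=5) 40(c=9) 80(c=11)]
  32. access 73: MISS, evict 59(c=2). Cache: [73(c=1) 7(c=5) 40(c=9) 80(c=11)]
  33. access 59: MISS, evict 73(c=1). Cache: [59(c=1) 7(c=5) 40(c=9) 80(c=11)]
  34. access 7: HIT, count now 6. Cache: [59(c=1) 7(c=6) 40(c=9) 80(c=11)]
  35. access 36: MISS, evict 59(c=1). Cache: [36(c=1) 7(c=6) 40(c=9) 80(c=11)]
  36. access 40: HIT, count now 10. Cache: [36(c=1) 7(c=6) 40(c=10) 80(c=11)]
  37. access 80: HIT, count now 12. Cache: [36(c=1) 7(c=6) 40(c=10) 80(c=12)]
  38. access 20: MISS, evict 36(c=1). Cache: [20(c=1) 7(c=6) 40(c=10) 80(c=12)]
Total: 26 hits, 12 misses, 8 evictions

Answer: 7 20 40 80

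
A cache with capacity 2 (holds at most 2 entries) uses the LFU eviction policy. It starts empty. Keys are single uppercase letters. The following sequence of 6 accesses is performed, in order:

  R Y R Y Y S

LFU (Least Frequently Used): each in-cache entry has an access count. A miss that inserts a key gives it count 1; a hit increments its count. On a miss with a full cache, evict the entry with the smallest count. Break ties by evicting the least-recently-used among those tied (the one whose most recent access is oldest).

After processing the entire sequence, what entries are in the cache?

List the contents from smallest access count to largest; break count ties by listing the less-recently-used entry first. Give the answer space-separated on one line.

LFU simulation (capacity=2):
  1. access R: MISS. Cache: [R(c=1)]
  2. access Y: MISS. Cache: [R(c=1) Y(c=1)]
  3. access R: HIT, count now 2. Cache: [Y(c=1) R(c=2)]
  4. access Y: HIT, count now 2. Cache: [R(c=2) Y(c=2)]
  5. access Y: HIT, count now 3. Cache: [R(c=2) Y(c=3)]
  6. access S: MISS, evict R(c=2). Cache: [S(c=1) Y(c=3)]
Total: 3 hits, 3 misses, 1 evictions

Answer: S Y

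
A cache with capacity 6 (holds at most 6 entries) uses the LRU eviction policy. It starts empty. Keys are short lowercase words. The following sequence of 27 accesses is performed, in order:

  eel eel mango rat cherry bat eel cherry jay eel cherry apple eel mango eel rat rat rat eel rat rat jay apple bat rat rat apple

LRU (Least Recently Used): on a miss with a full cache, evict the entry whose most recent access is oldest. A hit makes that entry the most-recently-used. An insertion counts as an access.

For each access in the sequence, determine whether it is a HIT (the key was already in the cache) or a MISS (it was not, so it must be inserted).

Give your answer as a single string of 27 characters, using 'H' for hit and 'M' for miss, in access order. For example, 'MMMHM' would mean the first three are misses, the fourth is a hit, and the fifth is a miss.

LRU simulation (capacity=6):
  1. access eel: MISS. Cache (LRU->MRU): [eel]
  2. access eel: HIT. Cache (LRU->MRU): [eel]
  3. access mango: MISS. Cache (LRU->MRU): [eel mango]
  4. access rat: MISS. Cache (LRU->MRU): [eel mango rat]
  5. access cherry: MISS. Cache (LRU->MRU): [eel mango rat cherry]
  6. access bat: MISS. Cache (LRU->MRU): [eel mango rat cherry bat]
  7. access eel: HIT. Cache (LRU->MRU): [mango rat cherry bat eel]
  8. access cherry: HIT. Cache (LRU->MRU): [mango rat bat eel cherry]
  9. access jay: MISS. Cache (LRU->MRU): [mango rat bat eel cherry jay]
  10. access eel: HIT. Cache (LRU->MRU): [mango rat bat cherry jay eel]
  11. access cherry: HIT. Cache (LRU->MRU): [mango rat bat jay eel cherry]
  12. access apple: MISS, evict mango. Cache (LRU->MRU): [rat bat jay eel cherry apple]
  13. access eel: HIT. Cache (LRU->MRU): [rat bat jay cherry apple eel]
  14. access mango: MISS, evict rat. Cache (LRU->MRU): [bat jay cherry apple eel mango]
  15. access eel: HIT. Cache (LRU->MRU): [bat jay cherry apple mango eel]
  16. access rat: MISS, evict bat. Cache (LRU->MRU): [jay cherry apple mango eel rat]
  17. access rat: HIT. Cache (LRU->MRU): [jay cherry apple mango eel rat]
  18. access rat: HIT. Cache (LRU->MRU): [jay cherry apple mango eel rat]
  19. access eel: HIT. Cache (LRU->MRU): [jay cherry apple mango rat eel]
  20. access rat: HIT. Cache (LRU->MRU): [jay cherry apple mango eel rat]
  21. access rat: HIT. Cache (LRU->MRU): [jay cherry apple mango eel rat]
  22. access jay: HIT. Cache (LRU->MRU): [cherry apple mango eel rat jay]
  23. access apple: HIT. Cache (LRU->MRU): [cherry mango eel rat jay apple]
  24. access bat: MISS, evict cherry. Cache (LRU->MRU): [mango eel rat jay apple bat]
  25. access rat: HIT. Cache (LRU->MRU): [mango eel jay apple bat rat]
  26. access rat: HIT. Cache (LRU->MRU): [mango eel jay apple bat rat]
  27. access apple: HIT. Cache (LRU->MRU): [mango eel jay bat rat apple]
Total: 17 hits, 10 misses, 4 evictions

Answer: MHMMMMHHMHHMHMHMHHHHHHHMHHH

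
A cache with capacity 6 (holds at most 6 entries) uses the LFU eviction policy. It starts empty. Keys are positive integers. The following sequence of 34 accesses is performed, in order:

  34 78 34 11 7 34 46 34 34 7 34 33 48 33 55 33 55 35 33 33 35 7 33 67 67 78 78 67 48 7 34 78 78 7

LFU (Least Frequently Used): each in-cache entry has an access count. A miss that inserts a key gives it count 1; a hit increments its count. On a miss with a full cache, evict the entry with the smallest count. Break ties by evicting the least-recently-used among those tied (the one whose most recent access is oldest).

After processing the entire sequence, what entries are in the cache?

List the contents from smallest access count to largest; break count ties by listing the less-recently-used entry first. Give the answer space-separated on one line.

LFU simulation (capacity=6):
  1. access 34: MISS. Cache: [34(c=1)]
  2. access 78: MISS. Cache: [34(c=1) 78(c=1)]
  3. access 34: HIT, count now 2. Cache: [78(c=1) 34(c=2)]
  4. access 11: MISS. Cache: [78(c=1) 11(c=1) 34(c=2)]
  5. access 7: MISS. Cache: [78(c=1) 11(c=1) 7(c=1) 34(c=2)]
  6. access 34: HIT, count now 3. Cache: [78(c=1) 11(c=1) 7(c=1) 34(c=3)]
  7. access 46: MISS. Cache: [78(c=1) 11(c=1) 7(c=1) 46(c=1) 34(c=3)]
  8. access 34: HIT, count now 4. Cache: [78(c=1) 11(c=1) 7(c=1) 46(c=1) 34(c=4)]
  9. access 34: HIT, count now 5. Cache: [78(c=1) 11(c=1) 7(c=1) 46(c=1) 34(c=5)]
  10. access 7: HIT, count now 2. Cache: [78(c=1) 11(c=1) 46(c=1) 7(c=2) 34(c=5)]
  11. access 34: HIT, count now 6. Cache: [78(c=1) 11(c=1) 46(c=1) 7(c=2) 34(c=6)]
  12. access 33: MISS. Cache: [78(c=1) 11(c=1) 46(c=1) 33(c=1) 7(c=2) 34(c=6)]
  13. access 48: MISS, evict 78(c=1). Cache: [11(c=1) 46(c=1) 33(c=1) 48(c=1) 7(c=2) 34(c=6)]
  14. access 33: HIT, count now 2. Cache: [11(c=1) 46(c=1) 48(c=1) 7(c=2) 33(c=2) 34(c=6)]
  15. access 55: MISS, evict 11(c=1). Cache: [46(c=1) 48(c=1) 55(c=1) 7(c=2) 33(c=2) 34(c=6)]
  16. access 33: HIT, count now 3. Cache: [46(c=1) 48(c=1) 55(c=1) 7(c=2) 33(c=3) 34(c=6)]
  17. access 55: HIT, count now 2. Cache: [46(c=1) 48(c=1) 7(c=2) 55(c=2) 33(c=3) 34(c=6)]
  18. access 35: MISS, evict 46(c=1). Cache: [48(c=1) 35(c=1) 7(c=2) 55(c=2) 33(c=3) 34(c=6)]
  19. access 33: HIT, count now 4. Cache: [48(c=1) 35(c=1) 7(c=2) 55(c=2) 33(c=4) 34(c=6)]
  20. access 33: HIT, count now 5. Cache: [48(c=1) 35(c=1) 7(c=2) 55(c=2) 33(c=5) 34(c=6)]
  21. access 35: HIT, count now 2. Cache: [48(c=1) 7(c=2) 55(c=2) 35(c=2) 33(c=5) 34(c=6)]
  22. access 7: HIT, count now 3. Cache: [48(c=1) 55(c=2) 35(c=2) 7(c=3) 33(c=5) 34(c=6)]
  23. access 33: HIT, count now 6. Cache: [48(c=1) 55(c=2) 35(c=2) 7(c=3) 34(c=6) 33(c=6)]
  24. access 67: MISS, evict 48(c=1). Cache: [67(c=1) 55(c=2) 35(c=2) 7(c=3) 34(c=6) 33(c=6)]
  25. access 67: HIT, count now 2. Cache: [55(c=2) 35(c=2) 67(c=2) 7(c=3) 34(c=6) 33(c=6)]
  26. access 78: MISS, evict 55(c=2). Cache: [78(c=1) 35(c=2) 67(c=2) 7(c=3) 34(c=6) 33(c=6)]
  27. access 78: HIT, count now 2. Cache: [35(c=2) 67(c=2) 78(c=2) 7(c=3) 34(c=6) 33(c=6)]
  28. access 67: HIT, count now 3. Cache: [35(c=2) 78(c=2) 7(c=3) 67(c=3) 34(c=6) 33(c=6)]
  29. access 48: MISS, evict 35(c=2). Cache: [48(c=1) 78(c=2) 7(c=3) 67(c=3) 34(c=6) 33(c=6)]
  30. access 7: HIT, count now 4. Cache: [48(c=1) 78(c=2) 67(c=3) 7(c=4) 34(c=6) 33(c=6)]
  31. access 34: HIT, count now 7. Cache: [48(c=1) 78(c=2) 67(c=3) 7(c=4) 33(c=6) 34(c=7)]
  32. access 78: HIT, count now 3. Cache: [48(c=1) 67(c=3) 78(c=3) 7(c=4) 33(c=6) 34(c=7)]
  33. access 78: HIT, count now 4. Cache: [48(c=1) 67(c=3) 7(c=4) 78(c=4) 33(c=6) 34(c=7)]
  34. access 7: HIT, count now 5. Cache: [48(c=1) 67(c=3) 78(c=4) 7(c=5) 33(c=6) 34(c=7)]
Total: 22 hits, 12 misses, 6 evictions

Answer: 48 67 78 7 33 34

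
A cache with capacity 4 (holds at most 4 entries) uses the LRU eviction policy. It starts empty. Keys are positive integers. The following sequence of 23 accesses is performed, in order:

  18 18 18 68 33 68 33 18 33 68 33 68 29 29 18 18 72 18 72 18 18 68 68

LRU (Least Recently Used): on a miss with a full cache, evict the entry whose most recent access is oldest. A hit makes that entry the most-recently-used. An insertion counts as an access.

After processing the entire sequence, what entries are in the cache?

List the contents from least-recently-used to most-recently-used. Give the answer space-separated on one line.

Answer: 29 72 18 68

Derivation:
LRU simulation (capacity=4):
  1. access 18: MISS. Cache (LRU->MRU): [18]
  2. access 18: HIT. Cache (LRU->MRU): [18]
  3. access 18: HIT. Cache (LRU->MRU): [18]
  4. access 68: MISS. Cache (LRU->MRU): [18 68]
  5. access 33: MISS. Cache (LRU->MRU): [18 68 33]
  6. access 68: HIT. Cache (LRU->MRU): [18 33 68]
  7. access 33: HIT. Cache (LRU->MRU): [18 68 33]
  8. access 18: HIT. Cache (LRU->MRU): [68 33 18]
  9. access 33: HIT. Cache (LRU->MRU): [68 18 33]
  10. access 68: HIT. Cache (LRU->MRU): [18 33 68]
  11. access 33: HIT. Cache (LRU->MRU): [18 68 33]
  12. access 68: HIT. Cache (LRU->MRU): [18 33 68]
  13. access 29: MISS. Cache (LRU->MRU): [18 33 68 29]
  14. access 29: HIT. Cache (LRU->MRU): [18 33 68 29]
  15. access 18: HIT. Cache (LRU->MRU): [33 68 29 18]
  16. access 18: HIT. Cache (LRU->MRU): [33 68 29 18]
  17. access 72: MISS, evict 33. Cache (LRU->MRU): [68 29 18 72]
  18. access 18: HIT. Cache (LRU->MRU): [68 29 72 18]
  19. access 72: HIT. Cache (LRU->MRU): [68 29 18 72]
  20. access 18: HIT. Cache (LRU->MRU): [68 29 72 18]
  21. access 18: HIT. Cache (LRU->MRU): [68 29 72 18]
  22. access 68: HIT. Cache (LRU->MRU): [29 72 18 68]
  23. access 68: HIT. Cache (LRU->MRU): [29 72 18 68]
Total: 18 hits, 5 misses, 1 evictions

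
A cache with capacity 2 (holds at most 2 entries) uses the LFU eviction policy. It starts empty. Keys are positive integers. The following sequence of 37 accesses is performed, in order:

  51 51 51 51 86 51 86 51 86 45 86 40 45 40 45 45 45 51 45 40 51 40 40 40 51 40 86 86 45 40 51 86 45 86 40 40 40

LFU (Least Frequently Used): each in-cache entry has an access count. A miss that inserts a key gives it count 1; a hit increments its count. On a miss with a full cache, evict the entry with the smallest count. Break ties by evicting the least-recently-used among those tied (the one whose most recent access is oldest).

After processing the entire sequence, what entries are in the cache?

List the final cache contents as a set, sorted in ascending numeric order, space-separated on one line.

Answer: 40 51

Derivation:
LFU simulation (capacity=2):
  1. access 51: MISS. Cache: [51(c=1)]
  2. access 51: HIT, count now 2. Cache: [51(c=2)]
  3. access 51: HIT, count now 3. Cache: [51(c=3)]
  4. access 51: HIT, count now 4. Cache: [51(c=4)]
  5. access 86: MISS. Cache: [86(c=1) 51(c=4)]
  6. access 51: HIT, count now 5. Cache: [86(c=1) 51(c=5)]
  7. access 86: HIT, count now 2. Cache: [86(c=2) 51(c=5)]
  8. access 51: HIT, count now 6. Cache: [86(c=2) 51(c=6)]
  9. access 86: HIT, count now 3. Cache: [86(c=3) 51(c=6)]
  10. access 45: MISS, evict 86(c=3). Cache: [45(c=1) 51(c=6)]
  11. access 86: MISS, evict 45(c=1). Cache: [86(c=1) 51(c=6)]
  12. access 40: MISS, evict 86(c=1). Cache: [40(c=1) 51(c=6)]
  13. access 45: MISS, evict 40(c=1). Cache: [45(c=1) 51(c=6)]
  14. access 40: MISS, evict 45(c=1). Cache: [40(c=1) 51(c=6)]
  15. access 45: MISS, evict 40(c=1). Cache: [45(c=1) 51(c=6)]
  16. access 45: HIT, count now 2. Cache: [45(c=2) 51(c=6)]
  17. access 45: HIT, count now 3. Cache: [45(c=3) 51(c=6)]
  18. access 51: HIT, count now 7. Cache: [45(c=3) 51(c=7)]
  19. access 45: HIT, count now 4. Cache: [45(c=4) 51(c=7)]
  20. access 40: MISS, evict 45(c=4). Cache: [40(c=1) 51(c=7)]
  21. access 51: HIT, count now 8. Cache: [40(c=1) 51(c=8)]
  22. access 40: HIT, count now 2. Cache: [40(c=2) 51(c=8)]
  23. access 40: HIT, count now 3. Cache: [40(c=3) 51(c=8)]
  24. access 40: HIT, count now 4. Cache: [40(c=4) 51(c=8)]
  25. access 51: HIT, count now 9. Cache: [40(c=4) 51(c=9)]
  26. access 40: HIT, count now 5. Cache: [40(c=5) 51(c=9)]
  27. access 86: MISS, evict 40(c=5). Cache: [86(c=1) 51(c=9)]
  28. access 86: HIT, count now 2. Cache: [86(c=2) 51(c=9)]
  29. access 45: MISS, evict 86(c=2). Cache: [45(c=1) 51(c=9)]
  30. access 40: MISS, evict 45(c=1). Cache: [40(c=1) 51(c=9)]
  31. access 51: HIT, count now 10. Cache: [40(c=1) 51(c=10)]
  32. access 86: MISS, evict 40(c=1). Cache: [86(c=1) 51(c=10)]
  33. access 45: MISS, evict 86(c=1). Cache: [45(c=1) 51(c=10)]
  34. access 86: MISS, evict 45(c=1). Cache: [86(c=1) 51(c=10)]
  35. access 40: MISS, evict 86(c=1). Cache: [40(c=1) 51(c=10)]
  36. access 40: HIT, count now 2. Cache: [40(c=2) 51(c=10)]
  37. access 40: HIT, count now 3. Cache: [40(c=3) 51(c=10)]
Total: 21 hits, 16 misses, 14 evictions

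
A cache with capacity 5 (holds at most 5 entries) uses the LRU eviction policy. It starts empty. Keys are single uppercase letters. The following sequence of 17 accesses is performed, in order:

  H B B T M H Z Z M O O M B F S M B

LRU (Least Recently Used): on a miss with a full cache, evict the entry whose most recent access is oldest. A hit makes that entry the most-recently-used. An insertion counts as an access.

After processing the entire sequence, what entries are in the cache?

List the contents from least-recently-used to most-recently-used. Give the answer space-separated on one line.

LRU simulation (capacity=5):
  1. access H: MISS. Cache (LRU->MRU): [H]
  2. access B: MISS. Cache (LRU->MRU): [H B]
  3. access B: HIT. Cache (LRU->MRU): [H B]
  4. access T: MISS. Cache (LRU->MRU): [H B T]
  5. access M: MISS. Cache (LRU->MRU): [H B T M]
  6. access H: HIT. Cache (LRU->MRU): [B T M H]
  7. access Z: MISS. Cache (LRU->MRU): [B T M H Z]
  8. access Z: HIT. Cache (LRU->MRU): [B T M H Z]
  9. access M: HIT. Cache (LRU->MRU): [B T H Z M]
  10. access O: MISS, evict B. Cache (LRU->MRU): [T H Z M O]
  11. access O: HIT. Cache (LRU->MRU): [T H Z M O]
  12. access M: HIT. Cache (LRU->MRU): [T H Z O M]
  13. access B: MISS, evict T. Cache (LRU->MRU): [H Z O M B]
  14. access F: MISS, evict H. Cache (LRU->MRU): [Z O M B F]
  15. access S: MISS, evict Z. Cache (LRU->MRU): [O M B F S]
  16. access M: HIT. Cache (LRU->MRU): [O B F S M]
  17. access B: HIT. Cache (LRU->MRU): [O F S M B]
Total: 8 hits, 9 misses, 4 evictions

Answer: O F S M B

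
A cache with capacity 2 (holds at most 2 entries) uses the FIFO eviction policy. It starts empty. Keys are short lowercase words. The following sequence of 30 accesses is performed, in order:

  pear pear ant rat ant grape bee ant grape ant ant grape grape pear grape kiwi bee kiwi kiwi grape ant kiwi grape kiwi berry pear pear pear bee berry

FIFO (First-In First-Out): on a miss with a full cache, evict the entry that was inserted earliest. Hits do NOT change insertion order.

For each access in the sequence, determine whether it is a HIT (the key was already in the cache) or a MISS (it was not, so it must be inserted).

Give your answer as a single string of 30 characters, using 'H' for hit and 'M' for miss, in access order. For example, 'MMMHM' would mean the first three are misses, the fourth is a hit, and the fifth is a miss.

FIFO simulation (capacity=2):
  1. access pear: MISS. Cache (old->new): [pear]
  2. access pear: HIT. Cache (old->new): [pear]
  3. access ant: MISS. Cache (old->new): [pear ant]
  4. access rat: MISS, evict pear. Cache (old->new): [ant rat]
  5. access ant: HIT. Cache (old->new): [ant rat]
  6. access grape: MISS, evict ant. Cache (old->new): [rat grape]
  7. access bee: MISS, evict rat. Cache (old->new): [grape bee]
  8. access ant: MISS, evict grape. Cache (old->new): [bee ant]
  9. access grape: MISS, evict bee. Cache (old->new): [ant grape]
  10. access ant: HIT. Cache (old->new): [ant grape]
  11. access ant: HIT. Cache (old->new): [ant grape]
  12. access grape: HIT. Cache (old->new): [ant grape]
  13. access grape: HIT. Cache (old->new): [ant grape]
  14. access pear: MISS, evict ant. Cache (old->new): [grape pear]
  15. access grape: HIT. Cache (old->new): [grape pear]
  16. access kiwi: MISS, evict grape. Cache (old->new): [pear kiwi]
  17. access bee: MISS, evict pear. Cache (old->new): [kiwi bee]
  18. access kiwi: HIT. Cache (old->new): [kiwi bee]
  19. access kiwi: HIT. Cache (old->new): [kiwi bee]
  20. access grape: MISS, evict kiwi. Cache (old->new): [bee grape]
  21. access ant: MISS, evict bee. Cache (old->new): [grape ant]
  22. access kiwi: MISS, evict grape. Cache (old->new): [ant kiwi]
  23. access grape: MISS, evict ant. Cache (old->new): [kiwi grape]
  24. access kiwi: HIT. Cache (old->new): [kiwi grape]
  25. access berry: MISS, evict kiwi. Cache (old->new): [grape berry]
  26. access pear: MISS, evict grape. Cache (old->new): [berry pear]
  27. access pear: HIT. Cache (old->new): [berry pear]
  28. access pear: HIT. Cache (old->new): [berry pear]
  29. access bee: MISS, evict berry. Cache (old->new): [pear bee]
  30. access berry: MISS, evict pear. Cache (old->new): [bee berry]
Total: 12 hits, 18 misses, 16 evictions

Answer: MHMMHMMMMHHHHMHMMHHMMMMHMMHHMM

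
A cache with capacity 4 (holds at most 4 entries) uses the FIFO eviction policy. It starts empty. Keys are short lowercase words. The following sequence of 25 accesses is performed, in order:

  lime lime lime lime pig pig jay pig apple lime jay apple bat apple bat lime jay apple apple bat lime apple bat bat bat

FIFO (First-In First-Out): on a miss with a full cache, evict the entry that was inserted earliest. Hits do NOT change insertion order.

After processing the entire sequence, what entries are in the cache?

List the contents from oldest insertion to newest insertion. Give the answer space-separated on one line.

FIFO simulation (capacity=4):
  1. access lime: MISS. Cache (old->new): [lime]
  2. access lime: HIT. Cache (old->new): [lime]
  3. access lime: HIT. Cache (old->new): [lime]
  4. access lime: HIT. Cache (old->new): [lime]
  5. access pig: MISS. Cache (old->new): [lime pig]
  6. access pig: HIT. Cache (old->new): [lime pig]
  7. access jay: MISS. Cache (old->new): [lime pig jay]
  8. access pig: HIT. Cache (old->new): [lime pig jay]
  9. access apple: MISS. Cache (old->new): [lime pig jay apple]
  10. access lime: HIT. Cache (old->new): [lime pig jay apple]
  11. access jay: HIT. Cache (old->new): [lime pig jay apple]
  12. access apple: HIT. Cache (old->new): [lime pig jay apple]
  13. access bat: MISS, evict lime. Cache (old->new): [pig jay apple bat]
  14. access apple: HIT. Cache (old->new): [pig jay apple bat]
  15. access bat: HIT. Cache (old->new): [pig jay apple bat]
  16. access lime: MISS, evict pig. Cache (old->new): [jay apple bat lime]
  17. access jay: HIT. Cache (old->new): [jay apple bat lime]
  18. access apple: HIT. Cache (old->new): [jay apple bat lime]
  19. access apple: HIT. Cache (old->new): [jay apple bat lime]
  20. access bat: HIT. Cache (old->new): [jay apple bat lime]
  21. access lime: HIT. Cache (old->new): [jay apple bat lime]
  22. access apple: HIT. Cache (old->new): [jay apple bat lime]
  23. access bat: HIT. Cache (old->new): [jay apple bat lime]
  24. access bat: HIT. Cache (old->new): [jay apple bat lime]
  25. access bat: HIT. Cache (old->new): [jay apple bat lime]
Total: 19 hits, 6 misses, 2 evictions

Answer: jay apple bat lime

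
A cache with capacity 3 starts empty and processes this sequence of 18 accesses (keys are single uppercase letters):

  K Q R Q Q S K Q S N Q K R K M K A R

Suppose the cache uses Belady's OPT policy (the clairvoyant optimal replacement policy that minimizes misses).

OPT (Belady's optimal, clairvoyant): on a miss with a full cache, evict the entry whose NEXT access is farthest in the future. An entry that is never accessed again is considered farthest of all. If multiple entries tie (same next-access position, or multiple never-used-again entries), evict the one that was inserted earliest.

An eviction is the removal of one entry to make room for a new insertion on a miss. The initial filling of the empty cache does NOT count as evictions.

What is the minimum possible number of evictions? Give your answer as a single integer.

Answer: 5

Derivation:
OPT (Belady) simulation (capacity=3):
  1. access K: MISS. Cache: [K]
  2. access Q: MISS. Cache: [K Q]
  3. access R: MISS. Cache: [K Q R]
  4. access Q: HIT. Next use of Q: step 5. Cache: [K Q R]
  5. access Q: HIT. Next use of Q: step 8. Cache: [K Q R]
  6. access S: MISS, evict R (next use: step 13). Cache: [K Q S]
  7. access K: HIT. Next use of K: step 12. Cache: [K Q S]
  8. access Q: HIT. Next use of Q: step 11. Cache: [K Q S]
  9. access S: HIT. Next use of S: never. Cache: [K Q S]
  10. access N: MISS, evict S (next use: never). Cache: [K Q N]
  11. access Q: HIT. Next use of Q: never. Cache: [K Q N]
  12. access K: HIT. Next use of K: step 14. Cache: [K Q N]
  13. access R: MISS, evict Q (next use: never). Cache: [K N R]
  14. access K: HIT. Next use of K: step 16. Cache: [K N R]
  15. access M: MISS, evict N (next use: never). Cache: [K R M]
  16. access K: HIT. Next use of K: never. Cache: [K R M]
  17. access A: MISS, evict K (next use: never). Cache: [R M A]
  18. access R: HIT. Next use of R: never. Cache: [R M A]
Total: 10 hits, 8 misses, 5 evictions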